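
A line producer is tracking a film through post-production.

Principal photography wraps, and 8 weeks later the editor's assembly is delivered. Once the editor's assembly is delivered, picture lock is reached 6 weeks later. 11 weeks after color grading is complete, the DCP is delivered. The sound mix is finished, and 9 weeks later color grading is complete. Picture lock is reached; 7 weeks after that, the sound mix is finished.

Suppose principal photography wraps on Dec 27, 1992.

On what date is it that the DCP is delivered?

Principal photography wraps: Dec 27, 1992.
The editor's assembly is delivered: Dec 27, 1992 + 8 weeks = Feb 21, 1993.
Picture lock is reached: Feb 21, 1993 + 6 weeks = Apr 4, 1993.
The sound mix is finished: Apr 4, 1993 + 7 weeks = May 23, 1993.
Color grading is complete: May 23, 1993 + 9 weeks = Jul 25, 1993.
The DCP is delivered: Jul 25, 1993 + 11 weeks = Oct 10, 1993.

Oct 10, 1993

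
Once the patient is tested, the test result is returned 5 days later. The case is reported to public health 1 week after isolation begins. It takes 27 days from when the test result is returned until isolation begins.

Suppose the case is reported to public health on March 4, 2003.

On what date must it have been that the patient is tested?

January 24, 2003

The case is reported to public health: Mar 4, 2003.
Isolation begins: Mar 4, 2003 − 1 week = Feb 25, 2003.
The test result is returned: Feb 25, 2003 − 27 days = Jan 29, 2003.
The patient is tested: Jan 29, 2003 − 5 days = Jan 24, 2003.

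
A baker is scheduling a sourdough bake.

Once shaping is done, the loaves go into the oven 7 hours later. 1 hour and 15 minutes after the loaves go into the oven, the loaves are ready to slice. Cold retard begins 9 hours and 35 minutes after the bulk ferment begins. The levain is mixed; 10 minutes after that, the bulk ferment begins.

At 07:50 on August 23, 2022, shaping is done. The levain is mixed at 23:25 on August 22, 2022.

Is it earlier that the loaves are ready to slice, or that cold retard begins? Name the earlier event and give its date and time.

Shaping is done: 07:50 Aug 23, 2022.
The loaves go into the oven: 07:50 Aug 23, 2022 + 7h = 14:50 Aug 23, 2022.
The loaves are ready to slice: 14:50 Aug 23, 2022 + 1h15m = 16:05 Aug 23, 2022.
The levain is mixed: 23:25 Aug 22, 2022.
The bulk ferment begins: 23:25 Aug 22, 2022 + 10m = 23:35 Aug 22, 2022.
Cold retard begins: 23:35 Aug 22, 2022 + 9h35m = 09:10 Aug 23, 2022.
Comparing: the loaves are ready to slice at 16:05 Aug 23, 2022 vs cold retard begins at 09:10 Aug 23, 2022. Earlier: cold retard begins.

Cold retard begins — 09:10 on August 23, 2022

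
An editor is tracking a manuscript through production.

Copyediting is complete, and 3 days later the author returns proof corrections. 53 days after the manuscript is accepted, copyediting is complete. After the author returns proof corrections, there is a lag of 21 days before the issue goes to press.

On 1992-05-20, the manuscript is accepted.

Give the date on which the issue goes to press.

1992-08-05

The manuscript is accepted: May 20, 1992.
Copyediting is complete: May 20, 1992 + 53 days = Jul 12, 1992.
The author returns proof corrections: Jul 12, 1992 + 3 days = Jul 15, 1992.
The issue goes to press: Jul 15, 1992 + 21 days = Aug 5, 1992.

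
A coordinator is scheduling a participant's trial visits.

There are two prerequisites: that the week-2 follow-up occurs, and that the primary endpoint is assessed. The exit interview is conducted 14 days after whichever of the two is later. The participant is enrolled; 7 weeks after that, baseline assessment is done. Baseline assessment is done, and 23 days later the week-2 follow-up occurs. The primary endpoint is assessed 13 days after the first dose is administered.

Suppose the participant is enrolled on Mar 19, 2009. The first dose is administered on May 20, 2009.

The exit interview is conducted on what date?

The participant is enrolled: Mar 19, 2009.
Baseline assessment is done: Mar 19, 2009 + 7 weeks = May 7, 2009.
The week-2 follow-up occurs: May 7, 2009 + 23 days = May 30, 2009.
The first dose is administered: May 20, 2009.
The primary endpoint is assessed: May 20, 2009 + 13 days = Jun 2, 2009.
Both prerequisites met — the week-2 follow-up occurs (May 30, 2009), the primary endpoint is assessed (Jun 2, 2009); the later is Jun 2, 2009.
The exit interview is conducted: Jun 2, 2009 + 14 days = Jun 16, 2009.

Jun 16, 2009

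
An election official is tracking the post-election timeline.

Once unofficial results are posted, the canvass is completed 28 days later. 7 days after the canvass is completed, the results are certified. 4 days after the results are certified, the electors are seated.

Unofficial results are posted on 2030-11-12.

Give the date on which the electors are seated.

Unofficial results are posted: Nov 12, 2030.
The canvass is completed: Nov 12, 2030 + 28 days = Dec 10, 2030.
The results are certified: Dec 10, 2030 + 7 days = Dec 17, 2030.
The electors are seated: Dec 17, 2030 + 4 days = Dec 21, 2030.

2030-12-21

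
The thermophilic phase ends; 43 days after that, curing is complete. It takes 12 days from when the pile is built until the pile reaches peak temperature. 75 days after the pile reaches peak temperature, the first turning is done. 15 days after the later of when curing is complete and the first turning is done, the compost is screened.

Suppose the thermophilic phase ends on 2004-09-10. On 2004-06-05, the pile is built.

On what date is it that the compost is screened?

The thermophilic phase ends: Sep 10, 2004.
Curing is complete: Sep 10, 2004 + 43 days = Oct 23, 2004.
The pile is built: Jun 5, 2004.
The pile reaches peak temperature: Jun 5, 2004 + 12 days = Jun 17, 2004.
The first turning is done: Jun 17, 2004 + 75 days = Aug 31, 2004.
Both prerequisites met — curing is complete (Oct 23, 2004), the first turning is done (Aug 31, 2004); the later is Oct 23, 2004.
The compost is screened: Oct 23, 2004 + 15 days = Nov 7, 2004.

2004-11-07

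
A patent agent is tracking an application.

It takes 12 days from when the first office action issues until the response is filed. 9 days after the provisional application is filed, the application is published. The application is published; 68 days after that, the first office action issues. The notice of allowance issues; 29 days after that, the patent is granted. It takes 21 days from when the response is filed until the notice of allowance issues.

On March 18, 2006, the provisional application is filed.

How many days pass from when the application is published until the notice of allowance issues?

101 days

Causal path: the application is published → the first office action issues → the response is filed → the notice of allowance issues.
Total delay along the path: 68 + 12 + 21 = 101 days.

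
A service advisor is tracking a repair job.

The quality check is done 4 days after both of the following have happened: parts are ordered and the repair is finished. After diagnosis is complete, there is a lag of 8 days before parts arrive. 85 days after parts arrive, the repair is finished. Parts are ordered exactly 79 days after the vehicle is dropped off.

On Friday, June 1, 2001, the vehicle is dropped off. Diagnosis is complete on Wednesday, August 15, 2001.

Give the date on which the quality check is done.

Tuesday, November 20, 2001

The vehicle is dropped off: Jun 1, 2001.
Parts are ordered: Jun 1, 2001 + 79 days = Aug 19, 2001.
Diagnosis is complete: Aug 15, 2001.
Parts arrive: Aug 15, 2001 + 8 days = Aug 23, 2001.
The repair is finished: Aug 23, 2001 + 85 days = Nov 16, 2001.
Both prerequisites met — parts are ordered (Aug 19, 2001), the repair is finished (Nov 16, 2001); the later is Nov 16, 2001.
The quality check is done: Nov 16, 2001 + 4 days = Nov 20, 2001.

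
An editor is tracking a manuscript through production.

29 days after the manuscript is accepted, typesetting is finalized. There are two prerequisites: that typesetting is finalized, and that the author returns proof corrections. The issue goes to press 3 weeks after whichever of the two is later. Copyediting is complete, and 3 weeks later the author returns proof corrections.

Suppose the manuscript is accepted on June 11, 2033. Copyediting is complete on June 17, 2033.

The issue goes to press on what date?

The manuscript is accepted: Jun 11, 2033.
Typesetting is finalized: Jun 11, 2033 + 29 days = Jul 10, 2033.
Copyediting is complete: Jun 17, 2033.
The author returns proof corrections: Jun 17, 2033 + 3 weeks = Jul 8, 2033.
Both prerequisites met — typesetting is finalized (Jul 10, 2033), the author returns proof corrections (Jul 8, 2033); the later is Jul 10, 2033.
The issue goes to press: Jul 10, 2033 + 3 weeks = Jul 31, 2033.

July 31, 2033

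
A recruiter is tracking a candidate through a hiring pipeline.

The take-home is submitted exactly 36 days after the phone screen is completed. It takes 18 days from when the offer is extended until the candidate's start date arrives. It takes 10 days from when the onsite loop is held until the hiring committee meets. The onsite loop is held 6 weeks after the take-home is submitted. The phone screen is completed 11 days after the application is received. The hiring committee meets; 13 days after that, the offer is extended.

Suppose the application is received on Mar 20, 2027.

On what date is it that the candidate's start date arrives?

Jul 28, 2027

The application is received: Mar 20, 2027.
The phone screen is completed: Mar 20, 2027 + 11 days = Mar 31, 2027.
The take-home is submitted: Mar 31, 2027 + 36 days = May 6, 2027.
The onsite loop is held: May 6, 2027 + 6 weeks = Jun 17, 2027.
The hiring committee meets: Jun 17, 2027 + 10 days = Jun 27, 2027.
The offer is extended: Jun 27, 2027 + 13 days = Jul 10, 2027.
The candidate's start date arrives: Jul 10, 2027 + 18 days = Jul 28, 2027.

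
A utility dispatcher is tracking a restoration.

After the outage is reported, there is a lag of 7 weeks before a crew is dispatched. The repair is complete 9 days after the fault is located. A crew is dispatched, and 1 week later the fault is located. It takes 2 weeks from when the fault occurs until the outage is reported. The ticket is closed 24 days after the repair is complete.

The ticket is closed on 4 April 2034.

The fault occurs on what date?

The ticket is closed: Apr 4, 2034.
The repair is complete: Apr 4, 2034 − 24 days = Mar 11, 2034.
The fault is located: Mar 11, 2034 − 9 days = Mar 2, 2034.
A crew is dispatched: Mar 2, 2034 − 1 week = Feb 23, 2034.
The outage is reported: Feb 23, 2034 − 7 weeks = Jan 5, 2034.
The fault occurs: Jan 5, 2034 − 2 weeks = Dec 22, 2033.

22 December 2033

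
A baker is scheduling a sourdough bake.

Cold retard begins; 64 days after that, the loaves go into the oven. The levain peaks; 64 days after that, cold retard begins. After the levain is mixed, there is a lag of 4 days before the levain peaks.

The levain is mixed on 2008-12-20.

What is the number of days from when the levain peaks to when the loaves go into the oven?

Causal path: the levain peaks → cold retard begins → the loaves go into the oven.
Total delay along the path: 64 + 64 = 128 days.

128 days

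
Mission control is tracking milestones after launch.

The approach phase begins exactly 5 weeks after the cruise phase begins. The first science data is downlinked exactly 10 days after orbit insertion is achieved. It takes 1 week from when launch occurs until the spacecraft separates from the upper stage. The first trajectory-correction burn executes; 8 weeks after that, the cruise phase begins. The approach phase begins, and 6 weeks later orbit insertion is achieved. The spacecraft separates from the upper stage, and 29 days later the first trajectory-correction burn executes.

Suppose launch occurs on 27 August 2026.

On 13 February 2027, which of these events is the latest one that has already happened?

Launch occurs: Aug 27, 2026.
The spacecraft separates from the upper stage: Aug 27, 2026 + 1 week = Sep 3, 2026.
The first trajectory-correction burn executes: Sep 3, 2026 + 29 days = Oct 2, 2026.
The cruise phase begins: Oct 2, 2026 + 8 weeks = Nov 27, 2026.
The approach phase begins: Nov 27, 2026 + 5 weeks = Jan 1, 2027.
Orbit insertion is achieved: Jan 1, 2027 + 6 weeks = Feb 12, 2027.
The first science data is downlinked: Feb 12, 2027 + 10 days = Feb 22, 2027.
Feb 13, 2027 falls between when orbit insertion is achieved (Feb 12, 2027) and when the first science data is downlinked (Feb 22, 2027).

Orbit insertion is achieved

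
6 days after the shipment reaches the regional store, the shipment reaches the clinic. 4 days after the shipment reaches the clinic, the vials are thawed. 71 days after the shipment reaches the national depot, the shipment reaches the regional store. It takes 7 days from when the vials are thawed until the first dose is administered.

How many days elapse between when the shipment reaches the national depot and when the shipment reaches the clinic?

Causal path: the shipment reaches the national depot → the shipment reaches the regional store → the shipment reaches the clinic.
Total delay along the path: 71 + 6 = 77 days.

77 days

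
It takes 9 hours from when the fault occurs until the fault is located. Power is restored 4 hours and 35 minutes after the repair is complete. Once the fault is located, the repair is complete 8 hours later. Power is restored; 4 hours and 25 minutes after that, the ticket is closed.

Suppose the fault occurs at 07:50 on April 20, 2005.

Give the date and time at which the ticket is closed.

09:50 on April 21, 2005

The fault occurs: 07:50 Apr 20, 2005.
The fault is located: 07:50 Apr 20, 2005 + 9h = 16:50 Apr 20, 2005.
The repair is complete: 16:50 Apr 20, 2005 + 8h = 00:50 Apr 21, 2005.
Power is restored: 00:50 Apr 21, 2005 + 4h35m = 05:25 Apr 21, 2005.
The ticket is closed: 05:25 Apr 21, 2005 + 4h25m = 09:50 Apr 21, 2005.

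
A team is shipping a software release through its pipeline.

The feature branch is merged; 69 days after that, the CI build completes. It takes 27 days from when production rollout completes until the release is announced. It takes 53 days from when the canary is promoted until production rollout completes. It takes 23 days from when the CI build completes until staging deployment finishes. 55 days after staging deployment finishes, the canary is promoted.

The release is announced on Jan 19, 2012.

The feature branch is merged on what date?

Jun 6, 2011

The release is announced: Jan 19, 2012.
Production rollout completes: Jan 19, 2012 − 27 days = Dec 23, 2011.
The canary is promoted: Dec 23, 2011 − 53 days = Oct 31, 2011.
Staging deployment finishes: Oct 31, 2011 − 55 days = Sep 6, 2011.
The CI build completes: Sep 6, 2011 − 23 days = Aug 14, 2011.
The feature branch is merged: Aug 14, 2011 − 69 days = Jun 6, 2011.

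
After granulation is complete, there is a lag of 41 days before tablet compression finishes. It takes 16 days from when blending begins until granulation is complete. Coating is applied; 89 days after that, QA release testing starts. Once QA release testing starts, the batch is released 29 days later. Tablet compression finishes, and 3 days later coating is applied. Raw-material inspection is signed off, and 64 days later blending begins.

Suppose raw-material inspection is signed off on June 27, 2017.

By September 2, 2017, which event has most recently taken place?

Raw-material inspection is signed off: Jun 27, 2017.
Blending begins: Jun 27, 2017 + 64 days = Aug 30, 2017.
Granulation is complete: Aug 30, 2017 + 16 days = Sep 15, 2017.
Tablet compression finishes: Sep 15, 2017 + 41 days = Oct 26, 2017.
Coating is applied: Oct 26, 2017 + 3 days = Oct 29, 2017.
QA release testing starts: Oct 29, 2017 + 89 days = Jan 26, 2018.
The batch is released: Jan 26, 2018 + 29 days = Feb 24, 2018.
Sep 2, 2017 falls between when blending begins (Aug 30, 2017) and when granulation is complete (Sep 15, 2017).

Blending begins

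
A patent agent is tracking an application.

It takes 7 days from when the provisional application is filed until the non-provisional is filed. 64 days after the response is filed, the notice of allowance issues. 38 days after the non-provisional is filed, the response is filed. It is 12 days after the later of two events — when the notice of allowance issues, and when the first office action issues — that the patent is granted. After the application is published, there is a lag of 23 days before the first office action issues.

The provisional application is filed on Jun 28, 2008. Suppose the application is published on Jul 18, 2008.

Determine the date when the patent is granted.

The provisional application is filed: Jun 28, 2008.
The non-provisional is filed: Jun 28, 2008 + 7 days = Jul 5, 2008.
The response is filed: Jul 5, 2008 + 38 days = Aug 12, 2008.
The notice of allowance issues: Aug 12, 2008 + 64 days = Oct 15, 2008.
The application is published: Jul 18, 2008.
The first office action issues: Jul 18, 2008 + 23 days = Aug 10, 2008.
Both prerequisites met — the notice of allowance issues (Oct 15, 2008), the first office action issues (Aug 10, 2008); the later is Oct 15, 2008.
The patent is granted: Oct 15, 2008 + 12 days = Oct 27, 2008.

Oct 27, 2008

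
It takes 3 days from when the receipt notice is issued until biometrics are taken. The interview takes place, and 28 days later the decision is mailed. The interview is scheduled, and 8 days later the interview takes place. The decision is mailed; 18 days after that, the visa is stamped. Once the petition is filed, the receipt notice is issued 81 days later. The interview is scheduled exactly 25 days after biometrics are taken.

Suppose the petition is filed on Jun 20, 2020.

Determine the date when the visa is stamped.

Nov 30, 2020

The petition is filed: Jun 20, 2020.
The receipt notice is issued: Jun 20, 2020 + 81 days = Sep 9, 2020.
Biometrics are taken: Sep 9, 2020 + 3 days = Sep 12, 2020.
The interview is scheduled: Sep 12, 2020 + 25 days = Oct 7, 2020.
The interview takes place: Oct 7, 2020 + 8 days = Oct 15, 2020.
The decision is mailed: Oct 15, 2020 + 28 days = Nov 12, 2020.
The visa is stamped: Nov 12, 2020 + 18 days = Nov 30, 2020.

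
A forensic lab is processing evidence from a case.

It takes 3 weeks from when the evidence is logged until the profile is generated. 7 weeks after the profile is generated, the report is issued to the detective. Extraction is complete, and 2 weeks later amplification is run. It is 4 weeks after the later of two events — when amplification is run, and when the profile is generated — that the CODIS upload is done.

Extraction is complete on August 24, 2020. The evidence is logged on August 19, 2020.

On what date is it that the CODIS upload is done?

Extraction is complete: Aug 24, 2020.
Amplification is run: Aug 24, 2020 + 2 weeks = Sep 7, 2020.
The evidence is logged: Aug 19, 2020.
The profile is generated: Aug 19, 2020 + 3 weeks = Sep 9, 2020.
Both prerequisites met — amplification is run (Sep 7, 2020), the profile is generated (Sep 9, 2020); the later is Sep 9, 2020.
The CODIS upload is done: Sep 9, 2020 + 4 weeks = Oct 7, 2020.

October 7, 2020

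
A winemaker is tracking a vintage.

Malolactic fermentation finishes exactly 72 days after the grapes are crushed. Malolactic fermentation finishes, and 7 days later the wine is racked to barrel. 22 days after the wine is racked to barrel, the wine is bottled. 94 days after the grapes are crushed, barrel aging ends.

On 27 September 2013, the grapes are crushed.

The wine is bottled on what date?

6 January 2014

The grapes are crushed: Sep 27, 2013.
Malolactic fermentation finishes: Sep 27, 2013 + 72 days = Dec 8, 2013.
The wine is racked to barrel: Dec 8, 2013 + 7 days = Dec 15, 2013.
The wine is bottled: Dec 15, 2013 + 22 days = Jan 6, 2014.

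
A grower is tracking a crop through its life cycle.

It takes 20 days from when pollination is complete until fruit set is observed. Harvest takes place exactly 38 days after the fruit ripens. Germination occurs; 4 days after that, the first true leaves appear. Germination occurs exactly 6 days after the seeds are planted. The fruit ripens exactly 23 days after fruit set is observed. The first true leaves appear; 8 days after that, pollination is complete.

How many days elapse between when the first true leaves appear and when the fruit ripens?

51 days

Causal path: the first true leaves appear → pollination is complete → fruit set is observed → the fruit ripens.
Total delay along the path: 8 + 20 + 23 = 51 days.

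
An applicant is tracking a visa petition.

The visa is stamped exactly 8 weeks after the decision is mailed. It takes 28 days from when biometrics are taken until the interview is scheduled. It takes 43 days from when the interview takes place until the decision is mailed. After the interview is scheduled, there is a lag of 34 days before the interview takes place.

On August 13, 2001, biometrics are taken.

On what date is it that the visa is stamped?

January 21, 2002

Biometrics are taken: Aug 13, 2001.
The interview is scheduled: Aug 13, 2001 + 28 days = Sep 10, 2001.
The interview takes place: Sep 10, 2001 + 34 days = Oct 14, 2001.
The decision is mailed: Oct 14, 2001 + 43 days = Nov 26, 2001.
The visa is stamped: Nov 26, 2001 + 8 weeks = Jan 21, 2002.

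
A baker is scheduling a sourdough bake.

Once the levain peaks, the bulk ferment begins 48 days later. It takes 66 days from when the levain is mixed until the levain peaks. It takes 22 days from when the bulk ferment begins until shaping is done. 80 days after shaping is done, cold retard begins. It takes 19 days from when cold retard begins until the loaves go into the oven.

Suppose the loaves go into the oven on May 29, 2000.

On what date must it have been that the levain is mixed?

Oct 7, 1999

The loaves go into the oven: May 29, 2000.
Cold retard begins: May 29, 2000 − 19 days = May 10, 2000.
Shaping is done: May 10, 2000 − 80 days = Feb 20, 2000.
The bulk ferment begins: Feb 20, 2000 − 22 days = Jan 29, 2000.
The levain peaks: Jan 29, 2000 − 48 days = Dec 12, 1999.
The levain is mixed: Dec 12, 1999 − 66 days = Oct 7, 1999.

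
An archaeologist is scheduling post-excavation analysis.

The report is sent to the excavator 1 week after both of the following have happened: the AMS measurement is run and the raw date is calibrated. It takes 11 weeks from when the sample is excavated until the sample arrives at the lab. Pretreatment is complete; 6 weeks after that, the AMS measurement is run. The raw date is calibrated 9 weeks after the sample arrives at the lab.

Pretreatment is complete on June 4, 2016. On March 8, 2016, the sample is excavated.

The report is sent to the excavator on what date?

Pretreatment is complete: Jun 4, 2016.
The AMS measurement is run: Jun 4, 2016 + 6 weeks = Jul 16, 2016.
The sample is excavated: Mar 8, 2016.
The sample arrives at the lab: Mar 8, 2016 + 11 weeks = May 24, 2016.
The raw date is calibrated: May 24, 2016 + 9 weeks = Jul 26, 2016.
Both prerequisites met — the AMS measurement is run (Jul 16, 2016), the raw date is calibrated (Jul 26, 2016); the later is Jul 26, 2016.
The report is sent to the excavator: Jul 26, 2016 + 1 week = Aug 2, 2016.

August 2, 2016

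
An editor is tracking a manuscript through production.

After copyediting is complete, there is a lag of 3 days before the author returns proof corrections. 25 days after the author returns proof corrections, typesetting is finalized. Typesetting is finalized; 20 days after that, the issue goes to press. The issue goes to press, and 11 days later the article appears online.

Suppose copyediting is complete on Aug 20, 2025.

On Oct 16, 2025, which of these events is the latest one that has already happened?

Copyediting is complete: Aug 20, 2025.
The author returns proof corrections: Aug 20, 2025 + 3 days = Aug 23, 2025.
Typesetting is finalized: Aug 23, 2025 + 25 days = Sep 17, 2025.
The issue goes to press: Sep 17, 2025 + 20 days = Oct 7, 2025.
The article appears online: Oct 7, 2025 + 11 days = Oct 18, 2025.
Oct 16, 2025 falls between when the issue goes to press (Oct 7, 2025) and when the article appears online (Oct 18, 2025).

The issue goes to press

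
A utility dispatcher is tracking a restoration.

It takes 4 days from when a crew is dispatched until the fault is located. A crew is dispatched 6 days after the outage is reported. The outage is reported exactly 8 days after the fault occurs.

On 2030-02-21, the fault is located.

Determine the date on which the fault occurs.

2030-02-03

The fault is located: Feb 21, 2030.
A crew is dispatched: Feb 21, 2030 − 4 days = Feb 17, 2030.
The outage is reported: Feb 17, 2030 − 6 days = Feb 11, 2030.
The fault occurs: Feb 11, 2030 − 8 days = Feb 3, 2030.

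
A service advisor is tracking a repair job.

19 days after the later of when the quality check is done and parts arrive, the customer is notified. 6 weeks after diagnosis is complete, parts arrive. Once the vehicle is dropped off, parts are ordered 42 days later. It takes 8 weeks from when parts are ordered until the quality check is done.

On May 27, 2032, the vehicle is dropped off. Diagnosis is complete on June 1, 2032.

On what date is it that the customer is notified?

The vehicle is dropped off: May 27, 2032.
Parts are ordered: May 27, 2032 + 42 days = Jul 8, 2032.
The quality check is done: Jul 8, 2032 + 8 weeks = Sep 2, 2032.
Diagnosis is complete: Jun 1, 2032.
Parts arrive: Jun 1, 2032 + 6 weeks = Jul 13, 2032.
Both prerequisites met — the quality check is done (Sep 2, 2032), parts arrive (Jul 13, 2032); the later is Sep 2, 2032.
The customer is notified: Sep 2, 2032 + 19 days = Sep 21, 2032.

September 21, 2032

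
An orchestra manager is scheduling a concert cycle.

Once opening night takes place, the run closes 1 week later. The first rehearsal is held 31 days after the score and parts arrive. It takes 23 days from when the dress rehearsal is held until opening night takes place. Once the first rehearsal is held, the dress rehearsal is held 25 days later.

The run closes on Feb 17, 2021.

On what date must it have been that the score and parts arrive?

Nov 23, 2020

The run closes: Feb 17, 2021.
Opening night takes place: Feb 17, 2021 − 1 week = Feb 10, 2021.
The dress rehearsal is held: Feb 10, 2021 − 23 days = Jan 18, 2021.
The first rehearsal is held: Jan 18, 2021 − 25 days = Dec 24, 2020.
The score and parts arrive: Dec 24, 2020 − 31 days = Nov 23, 2020.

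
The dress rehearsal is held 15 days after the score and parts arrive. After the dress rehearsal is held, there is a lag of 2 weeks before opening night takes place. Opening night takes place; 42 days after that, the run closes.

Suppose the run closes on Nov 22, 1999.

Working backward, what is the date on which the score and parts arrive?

The run closes: Nov 22, 1999.
Opening night takes place: Nov 22, 1999 − 42 days = Oct 11, 1999.
The dress rehearsal is held: Oct 11, 1999 − 2 weeks = Sep 27, 1999.
The score and parts arrive: Sep 27, 1999 − 15 days = Sep 12, 1999.

Sep 12, 1999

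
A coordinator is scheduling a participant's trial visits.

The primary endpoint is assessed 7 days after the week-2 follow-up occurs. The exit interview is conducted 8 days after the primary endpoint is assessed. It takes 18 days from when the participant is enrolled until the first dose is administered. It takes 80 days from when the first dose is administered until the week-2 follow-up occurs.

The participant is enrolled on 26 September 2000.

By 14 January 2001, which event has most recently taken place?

The participant is enrolled: Sep 26, 2000.
The first dose is administered: Sep 26, 2000 + 18 days = Oct 14, 2000.
The week-2 follow-up occurs: Oct 14, 2000 + 80 days = Jan 2, 2001.
The primary endpoint is assessed: Jan 2, 2001 + 7 days = Jan 9, 2001.
The exit interview is conducted: Jan 9, 2001 + 8 days = Jan 17, 2001.
Jan 14, 2001 falls between when the primary endpoint is assessed (Jan 9, 2001) and when the exit interview is conducted (Jan 17, 2001).

The primary endpoint is assessed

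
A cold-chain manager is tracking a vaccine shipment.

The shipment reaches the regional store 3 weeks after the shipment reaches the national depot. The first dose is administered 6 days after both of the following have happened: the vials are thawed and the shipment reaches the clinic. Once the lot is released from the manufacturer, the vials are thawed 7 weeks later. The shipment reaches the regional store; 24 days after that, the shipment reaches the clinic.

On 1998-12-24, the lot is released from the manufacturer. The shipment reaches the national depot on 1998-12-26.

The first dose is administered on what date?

1999-02-17

The lot is released from the manufacturer: Dec 24, 1998.
The vials are thawed: Dec 24, 1998 + 7 weeks = Feb 11, 1999.
The shipment reaches the national depot: Dec 26, 1998.
The shipment reaches the regional store: Dec 26, 1998 + 3 weeks = Jan 16, 1999.
The shipment reaches the clinic: Jan 16, 1999 + 24 days = Feb 9, 1999.
Both prerequisites met — the vials are thawed (Feb 11, 1999), the shipment reaches the clinic (Feb 9, 1999); the later is Feb 11, 1999.
The first dose is administered: Feb 11, 1999 + 6 days = Feb 17, 1999.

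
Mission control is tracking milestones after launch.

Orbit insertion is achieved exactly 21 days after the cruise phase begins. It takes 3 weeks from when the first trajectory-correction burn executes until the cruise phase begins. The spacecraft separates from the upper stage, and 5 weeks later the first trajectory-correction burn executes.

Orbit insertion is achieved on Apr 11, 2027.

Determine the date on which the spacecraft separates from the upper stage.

Orbit insertion is achieved: Apr 11, 2027.
The cruise phase begins: Apr 11, 2027 − 21 days = Mar 21, 2027.
The first trajectory-correction burn executes: Mar 21, 2027 − 3 weeks = Feb 28, 2027.
The spacecraft separates from the upper stage: Feb 28, 2027 − 5 weeks = Jan 24, 2027.

Jan 24, 2027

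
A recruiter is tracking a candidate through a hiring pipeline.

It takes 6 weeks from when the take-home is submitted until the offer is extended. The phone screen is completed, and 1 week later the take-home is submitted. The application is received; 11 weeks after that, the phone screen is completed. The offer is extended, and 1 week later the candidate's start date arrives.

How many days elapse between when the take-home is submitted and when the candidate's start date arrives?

49 days

Causal path: the take-home is submitted → the offer is extended → the candidate's start date arrives.
Total delay along the path: 6 + 1 weeks = 7 weeks = 49 days.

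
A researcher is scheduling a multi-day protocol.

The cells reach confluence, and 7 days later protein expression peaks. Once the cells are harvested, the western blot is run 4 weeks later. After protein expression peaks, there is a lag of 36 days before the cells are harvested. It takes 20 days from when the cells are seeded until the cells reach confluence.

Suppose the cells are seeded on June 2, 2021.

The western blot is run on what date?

The cells are seeded: Jun 2, 2021.
The cells reach confluence: Jun 2, 2021 + 20 days = Jun 22, 2021.
Protein expression peaks: Jun 22, 2021 + 7 days = Jun 29, 2021.
The cells are harvested: Jun 29, 2021 + 36 days = Aug 4, 2021.
The western blot is run: Aug 4, 2021 + 4 weeks = Sep 1, 2021.

September 1, 2021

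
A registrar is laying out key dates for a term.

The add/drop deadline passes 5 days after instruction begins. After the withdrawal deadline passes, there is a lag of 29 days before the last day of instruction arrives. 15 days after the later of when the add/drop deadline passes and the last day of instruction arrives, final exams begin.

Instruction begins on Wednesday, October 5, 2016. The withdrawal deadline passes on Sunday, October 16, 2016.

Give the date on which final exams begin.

Tuesday, November 29, 2016

Instruction begins: Oct 5, 2016.
The add/drop deadline passes: Oct 5, 2016 + 5 days = Oct 10, 2016.
The withdrawal deadline passes: Oct 16, 2016.
The last day of instruction arrives: Oct 16, 2016 + 29 days = Nov 14, 2016.
Both prerequisites met — the add/drop deadline passes (Oct 10, 2016), the last day of instruction arrives (Nov 14, 2016); the later is Nov 14, 2016.
Final exams begin: Nov 14, 2016 + 15 days = Nov 29, 2016.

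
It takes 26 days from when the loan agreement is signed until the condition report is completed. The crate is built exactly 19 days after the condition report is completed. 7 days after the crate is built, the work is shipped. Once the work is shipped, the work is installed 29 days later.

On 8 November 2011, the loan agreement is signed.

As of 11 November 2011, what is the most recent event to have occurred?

The loan agreement is signed

The loan agreement is signed: Nov 8, 2011.
The condition report is completed: Nov 8, 2011 + 26 days = Dec 4, 2011.
The crate is built: Dec 4, 2011 + 19 days = Dec 23, 2011.
The work is shipped: Dec 23, 2011 + 7 days = Dec 30, 2011.
The work is installed: Dec 30, 2011 + 29 days = Jan 28, 2012.
Nov 11, 2011 falls between when the loan agreement is signed (Nov 8, 2011) and when the condition report is completed (Dec 4, 2011).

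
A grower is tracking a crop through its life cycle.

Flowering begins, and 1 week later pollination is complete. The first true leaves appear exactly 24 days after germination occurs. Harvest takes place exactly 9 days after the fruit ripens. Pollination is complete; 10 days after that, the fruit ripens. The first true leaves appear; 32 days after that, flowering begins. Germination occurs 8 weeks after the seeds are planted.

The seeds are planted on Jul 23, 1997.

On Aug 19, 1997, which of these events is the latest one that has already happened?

The seeds are planted

The seeds are planted: Jul 23, 1997.
Germination occurs: Jul 23, 1997 + 8 weeks = Sep 17, 1997.
The first true leaves appear: Sep 17, 1997 + 24 days = Oct 11, 1997.
Flowering begins: Oct 11, 1997 + 32 days = Nov 12, 1997.
Pollination is complete: Nov 12, 1997 + 1 week = Nov 19, 1997.
The fruit ripens: Nov 19, 1997 + 10 days = Nov 29, 1997.
Harvest takes place: Nov 29, 1997 + 9 days = Dec 8, 1997.
Aug 19, 1997 falls between when the seeds are planted (Jul 23, 1997) and when germination occurs (Sep 17, 1997).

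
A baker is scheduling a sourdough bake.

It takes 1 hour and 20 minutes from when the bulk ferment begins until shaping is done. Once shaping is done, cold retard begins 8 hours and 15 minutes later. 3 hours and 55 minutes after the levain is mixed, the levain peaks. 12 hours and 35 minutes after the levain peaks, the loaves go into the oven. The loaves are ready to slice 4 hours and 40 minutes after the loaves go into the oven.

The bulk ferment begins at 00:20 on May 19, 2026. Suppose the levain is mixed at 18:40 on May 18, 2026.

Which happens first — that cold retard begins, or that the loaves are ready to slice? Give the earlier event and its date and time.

The bulk ferment begins: 00:20 May 19, 2026.
Shaping is done: 00:20 May 19, 2026 + 1h20m = 01:40 May 19, 2026.
Cold retard begins: 01:40 May 19, 2026 + 8h15m = 09:55 May 19, 2026.
The levain is mixed: 18:40 May 18, 2026.
The levain peaks: 18:40 May 18, 2026 + 3h55m = 22:35 May 18, 2026.
The loaves go into the oven: 22:35 May 18, 2026 + 12h35m = 11:10 May 19, 2026.
The loaves are ready to slice: 11:10 May 19, 2026 + 4h40m = 15:50 May 19, 2026.
Comparing: cold retard begins at 09:55 May 19, 2026 vs the loaves are ready to slice at 15:50 May 19, 2026. Earlier: cold retard begins.

Cold retard begins — 09:55 on May 19, 2026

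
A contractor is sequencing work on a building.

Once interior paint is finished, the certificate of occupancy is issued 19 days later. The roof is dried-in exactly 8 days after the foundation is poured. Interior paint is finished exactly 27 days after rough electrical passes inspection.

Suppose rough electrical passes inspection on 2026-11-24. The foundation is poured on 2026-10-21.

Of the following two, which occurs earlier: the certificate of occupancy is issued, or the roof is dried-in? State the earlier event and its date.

The roof is dried-in — 2026-10-29

Rough electrical passes inspection: Nov 24, 2026.
Interior paint is finished: Nov 24, 2026 + 27 days = Dec 21, 2026.
The certificate of occupancy is issued: Dec 21, 2026 + 19 days = Jan 9, 2027.
The foundation is poured: Oct 21, 2026.
The roof is dried-in: Oct 21, 2026 + 8 days = Oct 29, 2026.
Comparing: the certificate of occupancy is issued on Jan 9, 2027 vs the roof is dried-in on Oct 29, 2026. Earlier: the roof is dried-in.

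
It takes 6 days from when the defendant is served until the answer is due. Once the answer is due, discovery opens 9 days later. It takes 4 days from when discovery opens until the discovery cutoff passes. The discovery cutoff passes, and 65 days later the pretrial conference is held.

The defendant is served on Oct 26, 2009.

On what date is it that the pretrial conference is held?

Jan 18, 2010

The defendant is served: Oct 26, 2009.
The answer is due: Oct 26, 2009 + 6 days = Nov 1, 2009.
Discovery opens: Nov 1, 2009 + 9 days = Nov 10, 2009.
The discovery cutoff passes: Nov 10, 2009 + 4 days = Nov 14, 2009.
The pretrial conference is held: Nov 14, 2009 + 65 days = Jan 18, 2010.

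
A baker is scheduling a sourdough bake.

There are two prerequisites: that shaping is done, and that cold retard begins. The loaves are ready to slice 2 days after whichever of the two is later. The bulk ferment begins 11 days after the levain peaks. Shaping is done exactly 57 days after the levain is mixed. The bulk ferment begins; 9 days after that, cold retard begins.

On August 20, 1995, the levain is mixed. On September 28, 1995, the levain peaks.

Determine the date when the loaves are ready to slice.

The levain is mixed: Aug 20, 1995.
Shaping is done: Aug 20, 1995 + 57 days = Oct 16, 1995.
The levain peaks: Sep 28, 1995.
The bulk ferment begins: Sep 28, 1995 + 11 days = Oct 9, 1995.
Cold retard begins: Oct 9, 1995 + 9 days = Oct 18, 1995.
Both prerequisites met — shaping is done (Oct 16, 1995), cold retard begins (Oct 18, 1995); the later is Oct 18, 1995.
The loaves are ready to slice: Oct 18, 1995 + 2 days = Oct 20, 1995.

October 20, 1995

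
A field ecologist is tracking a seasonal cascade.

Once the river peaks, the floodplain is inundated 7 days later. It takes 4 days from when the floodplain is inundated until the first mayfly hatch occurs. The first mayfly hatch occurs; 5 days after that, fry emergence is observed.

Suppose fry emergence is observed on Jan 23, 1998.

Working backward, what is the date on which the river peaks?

Fry emergence is observed: Jan 23, 1998.
The first mayfly hatch occurs: Jan 23, 1998 − 5 days = Jan 18, 1998.
The floodplain is inundated: Jan 18, 1998 − 4 days = Jan 14, 1998.
The river peaks: Jan 14, 1998 − 7 days = Jan 7, 1998.

Jan 7, 1998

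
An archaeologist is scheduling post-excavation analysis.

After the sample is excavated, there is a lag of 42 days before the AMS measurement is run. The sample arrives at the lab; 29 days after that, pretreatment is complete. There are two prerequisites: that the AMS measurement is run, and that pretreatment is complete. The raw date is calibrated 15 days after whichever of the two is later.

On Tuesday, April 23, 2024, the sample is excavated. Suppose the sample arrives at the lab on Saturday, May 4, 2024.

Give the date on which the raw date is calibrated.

Wednesday, June 19, 2024

The sample is excavated: Apr 23, 2024.
The AMS measurement is run: Apr 23, 2024 + 42 days = Jun 4, 2024.
The sample arrives at the lab: May 4, 2024.
Pretreatment is complete: May 4, 2024 + 29 days = Jun 2, 2024.
Both prerequisites met — the AMS measurement is run (Jun 4, 2024), pretreatment is complete (Jun 2, 2024); the later is Jun 4, 2024.
The raw date is calibrated: Jun 4, 2024 + 15 days = Jun 19, 2024.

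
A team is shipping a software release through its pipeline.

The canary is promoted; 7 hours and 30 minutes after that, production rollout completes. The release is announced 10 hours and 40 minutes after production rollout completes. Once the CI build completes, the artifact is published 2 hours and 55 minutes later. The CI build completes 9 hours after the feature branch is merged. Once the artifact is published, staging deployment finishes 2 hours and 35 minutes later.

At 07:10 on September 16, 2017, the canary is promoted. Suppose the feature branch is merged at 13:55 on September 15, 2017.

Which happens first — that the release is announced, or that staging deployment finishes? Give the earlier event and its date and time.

The canary is promoted: 07:10 Sep 16, 2017.
Production rollout completes: 07:10 Sep 16, 2017 + 7h30m = 14:40 Sep 16, 2017.
The release is announced: 14:40 Sep 16, 2017 + 10h40m = 01:20 Sep 17, 2017.
The feature branch is merged: 13:55 Sep 15, 2017.
The CI build completes: 13:55 Sep 15, 2017 + 9h = 22:55 Sep 15, 2017.
The artifact is published: 22:55 Sep 15, 2017 + 2h55m = 01:50 Sep 16, 2017.
Staging deployment finishes: 01:50 Sep 16, 2017 + 2h35m = 04:25 Sep 16, 2017.
Comparing: the release is announced at 01:20 Sep 17, 2017 vs staging deployment finishes at 04:25 Sep 16, 2017. Earlier: staging deployment finishes.

Staging deployment finishes — 04:25 on September 16, 2017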